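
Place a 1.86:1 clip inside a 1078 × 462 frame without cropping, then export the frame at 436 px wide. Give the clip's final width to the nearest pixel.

At 1078×462 the clip is height-limited, so width = 462 × 1.860 ≈ 859.32 px.
Resizing to 436 px wide multiplies everything by 0.4045: 859.32 → 347.55 px.

348 px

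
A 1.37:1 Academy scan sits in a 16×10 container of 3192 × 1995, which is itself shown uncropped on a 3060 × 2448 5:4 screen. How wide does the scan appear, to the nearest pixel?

Inside the 3192×1995 canvas the scan is height-limited at 2733.15 × 1995.00.
16×10 in 3060×2448: fills the width, so the intermediate becomes 3060.00 × 1912.50 — a scale of ×0.9586.
The scan scales with it: width 2733.15 × 0.9586 ≈ 2620.12.

2620 px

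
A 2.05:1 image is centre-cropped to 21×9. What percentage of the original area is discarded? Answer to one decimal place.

12.1%

Going from 2.05:1 to 21×9 means cutting height while keeping width.
Fraction kept = (2.050)/(2.333) ≈ 87.86%, so 12.14% is lost.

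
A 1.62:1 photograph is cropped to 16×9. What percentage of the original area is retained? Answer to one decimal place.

91.1%

Going from 1.62:1 to 16×9 means cutting height while keeping width.
Area ratio = (1.620)/(1.778) = 91.12% retained.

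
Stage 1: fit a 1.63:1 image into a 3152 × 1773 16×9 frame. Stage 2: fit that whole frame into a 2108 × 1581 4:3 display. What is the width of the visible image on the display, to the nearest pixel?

1933 px

First fit — 1.63:1 into 3152×1773 spans the height: 2889.99 × 1773.00.
16×9 in 2108×1581: fills the width, so the intermediate becomes 2108.00 × 1185.75 — a scale of ×0.6688.
So the image's width is 2889.99 × 0.6688 ≈ 1932.77.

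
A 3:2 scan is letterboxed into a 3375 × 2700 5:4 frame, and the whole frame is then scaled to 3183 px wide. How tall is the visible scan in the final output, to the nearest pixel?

2122 px

Fitted into 3375×2700, the scan spans the width; its height is 3375 × 2/3 ≈ 2250.00 px.
Scaling 3375 → 3183 is ×0.9431, so the height becomes 2250.00 × 0.9431 ≈ 2122.00 px.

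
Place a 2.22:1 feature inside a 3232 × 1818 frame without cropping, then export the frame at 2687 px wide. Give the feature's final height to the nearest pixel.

Fitted into 3232×1818, the feature spans the width; its height is 3232 / 2.220 ≈ 1455.86 px.
Resizing to 2687 px wide multiplies everything by 0.8314: 1455.86 → 1210.36 px.

1210 px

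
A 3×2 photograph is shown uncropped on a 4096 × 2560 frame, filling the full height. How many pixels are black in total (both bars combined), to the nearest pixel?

655360 pixels

The photograph is 2560 × 3/2 ≈ 3840.0000 px wide.
Leftover width: 4096 − 3840.0000 = 256.0000 px.
Bar area = 256.0000 × 2560 ≈ 655360 px.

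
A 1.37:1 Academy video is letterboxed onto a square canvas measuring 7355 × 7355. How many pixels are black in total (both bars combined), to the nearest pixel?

1.37:1 Academy is wider than square, so it spans the full width.
That makes the image 5368.6131 px tall (7355 / 1.370).
Black = 7355 − 5368.6131 = 1986.3869 px.
That's 1986.3869 × 7355 ≈ 14609875 black pixels.

14609875 pixels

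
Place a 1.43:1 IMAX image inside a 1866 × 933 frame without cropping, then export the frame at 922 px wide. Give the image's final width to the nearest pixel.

659 px

In the 1866×933 frame the image fills the height: width = 933 × 1.430 ≈ 1334.19 px.
Scaling 1866 → 922 is ×0.4941, so the width becomes 1334.19 × 0.4941 ≈ 659.23 px.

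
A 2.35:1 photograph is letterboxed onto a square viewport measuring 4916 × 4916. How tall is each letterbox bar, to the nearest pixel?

1412 px

2.35:1 (2.350) > square (1.000), so the photograph fills the width.
The photograph is 4916 / 2.350 ≈ 2091.91 px tall.
Leftover height: 4916 − 2091.91 = 2824.09 px → 1412.04 each side.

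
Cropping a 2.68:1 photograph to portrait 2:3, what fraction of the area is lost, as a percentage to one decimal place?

75.1%

portrait 2:3 is narrower than 2.68:1, so the crop keeps the full height and trims the width.
Area ratio = (0.667)/(2.680) = 24.88%; the remaining 75.12% is cropped out.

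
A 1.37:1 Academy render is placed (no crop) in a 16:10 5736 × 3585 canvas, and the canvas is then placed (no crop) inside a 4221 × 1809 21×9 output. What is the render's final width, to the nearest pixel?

2478 px

Inside the 5736×3585 canvas the render is height-limited at 4911.45 × 3585.00.
16:10 in 4221×1809: fills the height, so the intermediate becomes 2894.40 × 1809.00 — a scale of ×0.5046.
Applying the same ×0.5046: 4911.45 → 2478.33.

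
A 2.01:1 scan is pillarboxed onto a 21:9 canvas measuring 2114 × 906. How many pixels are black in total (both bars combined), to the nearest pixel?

Since 2.010 < 2.333, the scan is height-limited.
The scan is 906 × 2.010 ≈ 1821.0600 px wide.
Leftover width: 2114 − 1821.0600 = 292.9400 px.
That's 292.9400 × 906 ≈ 265404 black pixels.

265404 pixels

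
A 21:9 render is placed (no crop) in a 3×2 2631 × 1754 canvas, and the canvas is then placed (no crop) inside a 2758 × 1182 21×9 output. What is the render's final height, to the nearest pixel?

21:9 in 2631×1754: fills the width, so the render is 2631.00 × 1127.57.
The 3×2 canvas is height-limited in 2758×1182, giving 1773.00 × 1182.00; scale factor 0.6739.
So the render's height is 1127.57 × 0.6739 ≈ 759.86.

760 px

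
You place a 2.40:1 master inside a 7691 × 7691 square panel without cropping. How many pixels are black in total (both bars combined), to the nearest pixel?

34505031 pixels

2.40:1 (2.400) > square (1.000), so the master fills the width.
Content height = 7691 / 2.400 ≈ 3204.5833 px.
Leftover height: 7691 − 3204.5833 = 4486.4167 px.
Bar area = 4486.4167 × 7691 ≈ 34505031 px.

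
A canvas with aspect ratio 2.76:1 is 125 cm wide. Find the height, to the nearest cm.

45 cm

Height = 125 / 2.760 = 45.29.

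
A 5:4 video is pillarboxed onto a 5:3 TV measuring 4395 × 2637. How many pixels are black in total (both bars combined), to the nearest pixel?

2897404 pixels

Since 1.250 < 1.667, the video is height-limited.
Content width = 2637 × 5/4 ≈ 3296.2500 px.
Leftover width: 4395 − 3296.2500 = 1098.7500 px.
Bar area = 1098.7500 × 2637 ≈ 2897404 px.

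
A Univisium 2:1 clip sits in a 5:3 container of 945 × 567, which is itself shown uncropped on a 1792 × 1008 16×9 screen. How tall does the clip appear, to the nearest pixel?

840 px

Univisium 2:1 in 945×567: fills the width, so the clip is 945.00 × 472.50.
The 5:3 canvas is height-limited in 1792×1008, giving 1680.00 × 1008.00; scale factor 1.7778.
Applying the same ×1.7778: 472.50 → 840.00.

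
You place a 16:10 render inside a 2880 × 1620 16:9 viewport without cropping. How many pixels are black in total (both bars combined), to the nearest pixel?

466560 pixels

16:10 (1.600) < 16:9 (1.778), so the render fills the height.
That makes the image 2592.0000 px wide (1620 × 16/10).
2880 − 2592.0000 = 288.0000 px of bars.
Bar area = 288.0000 × 1620 ≈ 466560 px.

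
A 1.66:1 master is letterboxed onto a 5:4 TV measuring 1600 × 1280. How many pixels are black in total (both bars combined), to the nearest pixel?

1.66:1 is wider than 5:4, so it spans the full width.
The master is 1600 / 1.660 ≈ 963.8554 px tall.
Leftover height: 1280 − 963.8554 = 316.1446 px.
That's 316.1446 × 1600 ≈ 505831 black pixels.

505831 pixels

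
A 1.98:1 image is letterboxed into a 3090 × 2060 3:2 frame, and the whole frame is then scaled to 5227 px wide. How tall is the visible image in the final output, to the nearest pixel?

2640 px

Fitted into 3090×2060, the image spans the width; its height is 3090 / 1.980 ≈ 1560.61 px.
Resizing to 5227 px wide multiplies everything by 1.6916: 1560.61 → 2639.90 px.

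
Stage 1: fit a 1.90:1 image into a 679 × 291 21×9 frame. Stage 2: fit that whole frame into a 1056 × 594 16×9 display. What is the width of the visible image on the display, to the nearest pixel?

Inside the 679×291 canvas the image is height-limited at 552.90 × 291.00.
The 21×9 canvas is width-limited in 1056×594, giving 1056.00 × 452.57; scale factor 1.5552.
Applying the same ×1.5552: 552.90 → 859.89.

860 px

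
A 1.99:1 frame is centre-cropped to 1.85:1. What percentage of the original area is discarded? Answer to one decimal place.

7.0%

Going from 1.99:1 to 1.85:1 means cutting width while keeping height.
Fraction kept = (1.850)/(1.990) ≈ 92.96%, so 7.04% is lost.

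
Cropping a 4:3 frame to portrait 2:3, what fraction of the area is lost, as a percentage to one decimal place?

Going from 4:3 to portrait 2:3 means cutting width while keeping height.
(0.667)/(1.333) ≈ 0.500 of the area survives, leaving 50.00% discarded.

50.0%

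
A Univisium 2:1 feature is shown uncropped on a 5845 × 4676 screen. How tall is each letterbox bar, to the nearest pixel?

Univisium 2:1 is wider than 5:4, so it spans the full width.
The feature is 5845 × 1/2 ≈ 2922.50 px tall.
Black = 4676 − 2922.50 = 1753.50 px, or 876.75 per bar.

877 px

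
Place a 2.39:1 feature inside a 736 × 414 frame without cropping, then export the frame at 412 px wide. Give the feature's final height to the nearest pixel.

172 px

In the 736×414 frame the feature fills the width: height = 736 / 2.390 ≈ 307.95 px.
The frame scales by 412/736 = 0.5598; 307.95 × 0.5598 ≈ 172.38 px.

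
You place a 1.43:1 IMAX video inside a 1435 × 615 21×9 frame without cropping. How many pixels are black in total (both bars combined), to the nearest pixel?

341663 pixels

1.43:1 IMAX (1.430) < 21×9 (2.333), so the video fills the height.
The video is 615 × 1.430 ≈ 879.4500 px wide.
1435 − 879.4500 = 555.5500 px of bars.
Across the 615-px span: 555.5500 × 615 ≈ 341663 px.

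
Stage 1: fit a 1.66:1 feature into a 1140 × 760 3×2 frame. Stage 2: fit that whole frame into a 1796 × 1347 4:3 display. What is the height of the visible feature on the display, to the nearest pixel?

1082 px

Inside the 1140×760 canvas the feature is width-limited at 1140.00 × 686.75.
3×2 in 1796×1347: fills the width, so the intermediate becomes 1796.00 × 1197.33 — a scale of ×1.5754.
So the feature's height is 686.75 × 1.5754 ≈ 1081.93.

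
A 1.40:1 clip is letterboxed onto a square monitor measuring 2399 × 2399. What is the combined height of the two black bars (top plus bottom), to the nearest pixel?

Since 1.400 > 1.000, the clip is width-limited.
Content height = 2399 / 1.400 ≈ 1713.57 px.
2399 − 1713.57 = 685.43 px of bars.

685 px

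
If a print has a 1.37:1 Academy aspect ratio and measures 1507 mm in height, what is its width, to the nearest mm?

Width = 1507 × 1.370 = 2064.59.

2065 mm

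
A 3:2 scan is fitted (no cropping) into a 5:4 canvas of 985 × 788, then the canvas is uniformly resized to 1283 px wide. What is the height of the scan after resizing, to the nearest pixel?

855 px

In the 985×788 frame the scan fills the width: height = 985 × 2/3 ≈ 656.67 px.
Scaling 985 → 1283 is ×1.3025, so the height becomes 656.67 × 1.3025 ≈ 855.33 px.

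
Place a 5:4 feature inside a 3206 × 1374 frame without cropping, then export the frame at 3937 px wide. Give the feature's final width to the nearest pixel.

At 3206×1374 the feature is height-limited, so width = 1374 × 5/4 ≈ 1717.50 px.
The frame scales by 3937/3206 = 1.2280; 1717.50 × 1.2280 ≈ 2109.11 px.

2109 px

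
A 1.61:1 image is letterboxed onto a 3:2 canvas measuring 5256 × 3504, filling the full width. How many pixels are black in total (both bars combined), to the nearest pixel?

1258306 pixels

That makes the image 3264.5963 px tall (5256 / 1.610).
Black = 3504 − 3264.5963 = 239.4037 px.
That's 239.4037 × 5256 ≈ 1258306 black pixels.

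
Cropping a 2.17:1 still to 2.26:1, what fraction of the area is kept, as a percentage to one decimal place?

The width stays; only height is cut (since 2.26:1 is wider than 2.17:1).
(2.170)/(2.260) ≈ 0.960 of the area survives.

96.0%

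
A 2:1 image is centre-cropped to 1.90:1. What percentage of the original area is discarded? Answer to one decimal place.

1.90:1 is narrower than 2:1, so the crop keeps the full height and trims the width.
(1.900)/(2.000) ≈ 0.950 of the area survives, leaving 5.00% discarded.

5.0%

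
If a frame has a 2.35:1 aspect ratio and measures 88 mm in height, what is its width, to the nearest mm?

At 2.35:1, 88 × 2.350 ≈ 206.80.

207 mm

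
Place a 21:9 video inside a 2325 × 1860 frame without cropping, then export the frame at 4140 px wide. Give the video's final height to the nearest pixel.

1774 px

In the 2325×1860 frame the video fills the width: height = 2325 × 9/21 ≈ 996.43 px.
Scaling 2325 → 4140 is ×1.7806, so the height becomes 996.43 × 1.7806 ≈ 1774.29 px.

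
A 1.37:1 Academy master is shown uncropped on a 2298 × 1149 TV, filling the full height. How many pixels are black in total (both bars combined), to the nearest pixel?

The master is 1149 × 1.370 ≈ 1574.1300 px wide.
Leftover width: 2298 − 1574.1300 = 723.8700 px.
Bar area = 723.8700 × 1149 ≈ 831727 px.

831727 pixels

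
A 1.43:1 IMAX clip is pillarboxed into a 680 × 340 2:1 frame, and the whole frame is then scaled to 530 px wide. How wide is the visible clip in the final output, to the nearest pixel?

Fitted into 680×340, the clip spans the height; its width is 340 × 1.430 ≈ 486.20 px.
Scaling 680 → 530 is ×0.7794, so the width becomes 486.20 × 0.7794 ≈ 378.95 px.

379 px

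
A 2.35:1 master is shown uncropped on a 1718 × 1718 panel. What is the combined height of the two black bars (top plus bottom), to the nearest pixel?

Since 2.350 > 1.000, the master is width-limited.
That makes the image 731.06 px tall (1718 / 2.350).
1718 − 731.06 = 986.94 px of bars.

987 px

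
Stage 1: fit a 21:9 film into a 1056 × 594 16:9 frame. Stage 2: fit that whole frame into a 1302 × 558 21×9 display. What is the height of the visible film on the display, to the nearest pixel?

425 px

First fit — 21:9 into 1056×594 spans the width: 1056.00 × 452.57.
Second fit — the 16:9 canvas into 1302×558 spans the height: 992.00 × 558.00 (×0.9394 from 1056×594).
Applying the same ×0.9394: 452.57 → 425.14.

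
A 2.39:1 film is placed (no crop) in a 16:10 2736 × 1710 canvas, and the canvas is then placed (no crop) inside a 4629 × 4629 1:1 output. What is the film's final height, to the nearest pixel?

1937 px

First fit — 2.39:1 into 2736×1710 spans the width: 2736.00 × 1144.77.
16:10 in 4629×4629: fills the width, so the intermediate becomes 4629.00 × 2893.12 — a scale of ×1.6919.
So the film's height is 1144.77 × 1.6919 ≈ 1936.82.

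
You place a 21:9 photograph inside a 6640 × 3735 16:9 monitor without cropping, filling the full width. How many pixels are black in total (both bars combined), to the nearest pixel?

That makes the image 2845.7143 px tall (6640 × 9/21).
3735 − 2845.7143 = 889.2857 px of bars.
That's 889.2857 × 6640 ≈ 5904857 black pixels.

5904857 pixels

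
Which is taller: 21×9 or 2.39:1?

21×9 = 2.333 and 2.39; 2.39 > 2.333. The smaller width-to-height ratio is the taller frame.

21×9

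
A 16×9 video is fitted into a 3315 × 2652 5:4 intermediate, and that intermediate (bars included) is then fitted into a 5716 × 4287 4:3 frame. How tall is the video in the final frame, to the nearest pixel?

3014 px

Inside the 3315×2652 canvas the video is width-limited at 3315.00 × 1864.69.
Second fit — the 5:4 canvas into 5716×4287 spans the height: 5358.75 × 4287.00 (×1.6165 from 3315×2652).
The video scales with it: height 1864.69 × 1.6165 ≈ 3014.30.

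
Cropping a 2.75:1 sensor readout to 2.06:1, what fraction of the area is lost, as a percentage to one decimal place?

2.06:1 is narrower than 2.75:1, so the crop keeps the full height and trims the width.
Fraction kept = (2.060)/(2.750) ≈ 74.91%, so 25.09% is lost.

25.1%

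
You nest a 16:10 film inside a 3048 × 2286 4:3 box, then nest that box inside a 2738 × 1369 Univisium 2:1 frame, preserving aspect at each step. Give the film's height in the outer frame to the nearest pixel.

Inside the 3048×2286 canvas the film is width-limited at 3048.00 × 1905.00.
The 4:3 canvas is height-limited in 2738×1369, giving 1825.33 × 1369.00; scale factor 0.5989.
So the film's height is 1905.00 × 0.5989 ≈ 1140.83.

1141 px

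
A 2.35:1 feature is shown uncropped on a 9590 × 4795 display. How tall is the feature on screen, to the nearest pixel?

4081 px

2.35:1 (2.350) > Univisium 2:1 (2.000), so the feature fills the width.
Content height = 9590 / 2.350 ≈ 4080.85 px.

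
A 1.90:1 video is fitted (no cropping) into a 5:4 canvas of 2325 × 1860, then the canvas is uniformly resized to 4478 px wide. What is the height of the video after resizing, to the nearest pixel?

In the 2325×1860 frame the video fills the width: height = 2325 / 1.900 ≈ 1223.68 px.
Scaling 2325 → 4478 is ×1.9260, so the height becomes 1223.68 × 1.9260 ≈ 2356.84 px.

2357 px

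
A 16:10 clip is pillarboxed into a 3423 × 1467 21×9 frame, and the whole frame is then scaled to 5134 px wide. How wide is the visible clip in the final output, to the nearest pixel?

3520 px

In the 3423×1467 frame the clip fills the height: width = 1467 × 16/10 ≈ 2347.20 px.
The frame scales by 5134/3423 = 1.4999; 2347.20 × 1.4999 ≈ 3520.46 px.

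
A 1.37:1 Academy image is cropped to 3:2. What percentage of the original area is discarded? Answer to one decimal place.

Going from 1.37:1 Academy to 3:2 means cutting height while keeping width.
Fraction kept = (1.370)/(1.500) ≈ 91.33%, so 8.67% is lost.

8.7%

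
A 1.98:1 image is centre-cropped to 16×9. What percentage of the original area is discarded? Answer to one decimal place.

Going from 1.98:1 to 16×9 means cutting width while keeping height.
Fraction kept = (1.778)/(1.980) ≈ 89.79%, so 10.21% is lost.

10.2%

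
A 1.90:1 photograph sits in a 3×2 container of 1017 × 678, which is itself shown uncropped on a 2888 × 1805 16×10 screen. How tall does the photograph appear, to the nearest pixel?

1425 px

1.90:1 in 1017×678: fills the width, so the photograph is 1017.00 × 535.26.
3×2 in 2888×1805: fills the height, so the intermediate becomes 2707.50 × 1805.00 — a scale of ×2.6622.
The photograph scales with it: height 535.26 × 2.6622 ≈ 1425.00.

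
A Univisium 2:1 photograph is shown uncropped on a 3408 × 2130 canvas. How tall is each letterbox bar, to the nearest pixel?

213 px

Univisium 2:1 (2.000) > 16×10 (1.600), so the photograph fills the width.
That makes the image 1704.00 px tall (3408 × 1/2).
2130 − 1704.00 = 426.00 px of bars (213.00 each).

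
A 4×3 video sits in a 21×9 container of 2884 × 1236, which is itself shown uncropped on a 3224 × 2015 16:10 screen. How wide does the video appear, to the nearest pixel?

First fit — 4×3 into 2884×1236 spans the height: 1648.00 × 1236.00.
21×9 in 3224×2015: fills the width, so the intermediate becomes 3224.00 × 1381.71 — a scale of ×1.1179.
So the video's width is 1648.00 × 1.1179 ≈ 1842.29.

1842 px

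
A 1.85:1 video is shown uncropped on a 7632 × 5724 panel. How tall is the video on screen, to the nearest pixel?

4125 px

Since 1.850 > 1.333, the video is width-limited.
Content height = 7632 / 1.850 ≈ 4125.41 px.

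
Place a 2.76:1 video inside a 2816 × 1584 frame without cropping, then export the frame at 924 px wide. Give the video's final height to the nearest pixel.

335 px

In the 2816×1584 frame the video fills the width: height = 2816 / 2.760 ≈ 1020.29 px.
Resizing to 924 px wide multiplies everything by 0.3281: 1020.29 → 334.78 px.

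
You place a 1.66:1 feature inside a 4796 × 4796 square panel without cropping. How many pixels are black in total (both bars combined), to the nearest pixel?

9145221 pixels

Since 1.660 > 1.000, the feature is width-limited.
Content height = 4796 / 1.660 ≈ 2889.1566 px.
Black = 4796 − 2889.1566 = 1906.8434 px.
Bar area = 1906.8434 × 4796 ≈ 9145221 px.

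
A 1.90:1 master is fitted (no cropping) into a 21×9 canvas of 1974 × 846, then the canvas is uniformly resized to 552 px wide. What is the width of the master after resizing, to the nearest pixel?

In the 1974×846 frame the master fills the height: width = 846 × 1.900 ≈ 1607.40 px.
Scaling 1974 → 552 is ×0.2796, so the width becomes 1607.40 × 0.2796 ≈ 449.49 px.

449 px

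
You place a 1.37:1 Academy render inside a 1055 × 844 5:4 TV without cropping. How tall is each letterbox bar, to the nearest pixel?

37 px

1.37:1 Academy (1.370) > 5:4 (1.250), so the render fills the width.
That makes the image 770.07 px tall (1055 / 1.370).
844 − 770.07 = 73.93 px of bars (36.96 each).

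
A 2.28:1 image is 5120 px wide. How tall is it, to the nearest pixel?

2246 px

Height = 5120 / 2.280 = 2245.61.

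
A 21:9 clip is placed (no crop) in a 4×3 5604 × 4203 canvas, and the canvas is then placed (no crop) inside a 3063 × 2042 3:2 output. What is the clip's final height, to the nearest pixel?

1167 px

First fit — 21:9 into 5604×4203 spans the width: 5604.00 × 2401.71.
The 4×3 canvas is height-limited in 3063×2042, giving 2722.67 × 2042.00; scale factor 0.4858.
The clip scales with it: height 2401.71 × 0.4858 ≈ 1166.86.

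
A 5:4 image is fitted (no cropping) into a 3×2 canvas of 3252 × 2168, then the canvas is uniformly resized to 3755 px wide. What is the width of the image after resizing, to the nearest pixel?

3129 px

At 3252×2168 the image is height-limited, so width = 2168 × 5/4 ≈ 2710.00 px.
The frame scales by 3755/3252 = 1.1547; 2710.00 × 1.1547 ≈ 3129.17 px.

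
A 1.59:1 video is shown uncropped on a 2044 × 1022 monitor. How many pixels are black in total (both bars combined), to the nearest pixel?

1.59:1 is narrower than Univisium 2:1, so it spans the full height.
Content width = 1022 × 1.590 ≈ 1624.9800 px.
Black = 2044 − 1624.9800 = 419.0200 px.
Across the 1022-px span: 419.0200 × 1022 ≈ 428238 px.

428238 pixels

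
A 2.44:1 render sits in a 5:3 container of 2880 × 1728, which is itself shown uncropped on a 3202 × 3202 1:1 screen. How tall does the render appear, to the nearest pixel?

First fit — 2.44:1 into 2880×1728 spans the width: 2880.00 × 1180.33.
Second fit — the 5:3 canvas into 3202×3202 spans the width: 3202.00 × 1921.20 (×1.1118 from 2880×1728).
So the render's height is 1180.33 × 1.1118 ≈ 1312.30.

1312 px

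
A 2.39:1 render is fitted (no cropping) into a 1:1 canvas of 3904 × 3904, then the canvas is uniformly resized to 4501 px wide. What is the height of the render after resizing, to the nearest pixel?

At 3904×3904 the render is width-limited, so height = 3904 / 2.390 ≈ 1633.47 px.
Scaling 3904 → 4501 is ×1.1529, so the height becomes 1633.47 × 1.1529 ≈ 1883.26 px.

1883 px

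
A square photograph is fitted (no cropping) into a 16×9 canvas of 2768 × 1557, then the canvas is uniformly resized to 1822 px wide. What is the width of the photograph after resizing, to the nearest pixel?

Fitted into 2768×1557, the photograph spans the height; its width is 1557 × 1/1 ≈ 1557.00 px.
The frame scales by 1822/2768 = 0.6582; 1557.00 × 0.6582 ≈ 1024.88 px.

1025 px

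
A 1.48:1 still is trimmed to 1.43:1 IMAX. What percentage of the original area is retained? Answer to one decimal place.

96.6%

Going from 1.48:1 to 1.43:1 IMAX means cutting width while keeping height.
Area ratio = (1.430)/(1.480) = 96.62% retained.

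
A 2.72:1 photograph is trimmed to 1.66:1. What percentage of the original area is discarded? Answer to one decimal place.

The height stays; only width is cut (since 1.66:1 is narrower than 2.72:1).
Fraction kept = (1.660)/(2.720) ≈ 61.03%, so 38.97% is lost.

39.0%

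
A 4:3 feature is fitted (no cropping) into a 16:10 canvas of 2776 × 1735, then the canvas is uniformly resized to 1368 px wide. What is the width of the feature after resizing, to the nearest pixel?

1140 px

In the 2776×1735 frame the feature fills the height: width = 1735 × 4/3 ≈ 2313.33 px.
The frame scales by 1368/2776 = 0.4928; 2313.33 × 0.4928 ≈ 1140.00 px.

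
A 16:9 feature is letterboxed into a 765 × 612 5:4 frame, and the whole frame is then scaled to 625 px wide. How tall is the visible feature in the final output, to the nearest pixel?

At 765×612 the feature is width-limited, so height = 765 × 9/16 ≈ 430.31 px.
The frame scales by 625/765 = 0.8170; 430.31 × 0.8170 ≈ 351.56 px.

352 px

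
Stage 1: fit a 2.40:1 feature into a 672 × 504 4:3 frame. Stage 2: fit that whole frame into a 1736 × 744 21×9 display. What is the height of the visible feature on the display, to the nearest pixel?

Inside the 672×504 canvas the feature is width-limited at 672.00 × 280.00.
Second fit — the 4:3 canvas into 1736×744 spans the height: 992.00 × 744.00 (×1.4762 from 672×504).
So the feature's height is 280.00 × 1.4762 ≈ 413.33.

413 px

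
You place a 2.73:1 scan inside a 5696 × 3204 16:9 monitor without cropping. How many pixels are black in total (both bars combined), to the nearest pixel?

Since 2.730 > 1.778, the scan is width-limited.
The scan is 5696 / 2.730 ≈ 2086.4469 px tall.
Black = 3204 − 2086.4469 = 1117.5531 px.
Bar area = 1117.5531 × 5696 ≈ 6365583 px.

6365583 pixels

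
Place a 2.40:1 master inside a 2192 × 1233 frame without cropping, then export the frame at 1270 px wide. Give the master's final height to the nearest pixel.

529 px

At 2192×1233 the master is width-limited, so height = 2192 / 2.400 ≈ 913.33 px.
Scaling 2192 → 1270 is ×0.5794, so the height becomes 913.33 × 0.5794 ≈ 529.17 px.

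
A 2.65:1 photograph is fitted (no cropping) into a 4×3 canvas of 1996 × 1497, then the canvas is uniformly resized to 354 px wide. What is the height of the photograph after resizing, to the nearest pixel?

Fitted into 1996×1497, the photograph spans the width; its height is 1996 / 2.650 ≈ 753.21 px.
Scaling 1996 → 354 is ×0.1774, so the height becomes 753.21 × 0.1774 ≈ 133.58 px.

134 px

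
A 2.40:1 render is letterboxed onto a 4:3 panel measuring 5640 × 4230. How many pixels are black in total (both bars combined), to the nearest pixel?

10603200 pixels

Since 2.400 > 1.333, the render is width-limited.
The render is 5640 / 2.400 ≈ 2350.0000 px tall.
Leftover height: 4230 − 2350.0000 = 1880.0000 px.
Bar area = 1880.0000 × 5640 ≈ 10603200 px.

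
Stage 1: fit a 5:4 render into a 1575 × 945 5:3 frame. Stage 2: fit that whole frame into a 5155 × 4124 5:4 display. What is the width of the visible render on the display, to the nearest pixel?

3866 px

First fit — 5:4 into 1575×945 spans the height: 1181.25 × 945.00.
5:3 in 5155×4124: fills the width, so the intermediate becomes 5155.00 × 3093.00 — a scale of ×3.2730.
The render scales with it: width 1181.25 × 3.2730 ≈ 3866.25.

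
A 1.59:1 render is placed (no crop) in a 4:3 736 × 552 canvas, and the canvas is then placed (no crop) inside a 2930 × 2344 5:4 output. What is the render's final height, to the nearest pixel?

Inside the 736×552 canvas the render is width-limited at 736.00 × 462.89.
4:3 in 2930×2344: fills the width, so the intermediate becomes 2930.00 × 2197.50 — a scale of ×3.9810.
The render scales with it: height 462.89 × 3.9810 ≈ 1842.77.

1843 px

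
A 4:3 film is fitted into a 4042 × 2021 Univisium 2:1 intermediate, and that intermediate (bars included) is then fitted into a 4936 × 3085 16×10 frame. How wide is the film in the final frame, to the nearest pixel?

Inside the 4042×2021 canvas the film is height-limited at 2694.67 × 2021.00.
The Univisium 2:1 canvas is width-limited in 4936×3085, giving 4936.00 × 2468.00; scale factor 1.2212.
Applying the same ×1.2212: 2694.67 → 3290.67.

3291 px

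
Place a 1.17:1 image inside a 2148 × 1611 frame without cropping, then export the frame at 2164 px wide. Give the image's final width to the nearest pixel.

Fitted into 2148×1611, the image spans the height; its width is 1611 × 1.170 ≈ 1884.87 px.
Scaling 2148 → 2164 is ×1.0074, so the width becomes 1884.87 × 1.0074 ≈ 1898.91 px.

1899 px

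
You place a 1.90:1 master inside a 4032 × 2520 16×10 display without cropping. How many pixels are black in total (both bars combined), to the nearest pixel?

1604312 pixels

1.90:1 is wider than 16×10, so it spans the full width.
The master is 4032 / 1.900 ≈ 2122.1053 px tall.
2520 − 2122.1053 = 397.8947 px of bars.
Across the 4032-px span: 397.8947 × 4032 ≈ 1604312 px.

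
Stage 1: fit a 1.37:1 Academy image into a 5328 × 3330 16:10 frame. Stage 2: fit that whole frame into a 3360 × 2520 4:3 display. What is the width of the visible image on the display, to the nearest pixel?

1.37:1 Academy in 5328×3330: fills the height, so the image is 4562.10 × 3330.00.
The 16:10 canvas is width-limited in 3360×2520, giving 3360.00 × 2100.00; scale factor 0.6306.
Applying the same ×0.6306: 4562.10 → 2877.00.

2877 px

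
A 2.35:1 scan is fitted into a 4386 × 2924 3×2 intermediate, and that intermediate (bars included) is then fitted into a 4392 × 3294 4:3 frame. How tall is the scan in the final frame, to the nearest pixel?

1869 px

First fit — 2.35:1 into 4386×2924 spans the width: 4386.00 × 1866.38.
3×2 in 4392×3294: fills the width, so the intermediate becomes 4392.00 × 2928.00 — a scale of ×1.0014.
The scan scales with it: height 1866.38 × 1.0014 ≈ 1868.94.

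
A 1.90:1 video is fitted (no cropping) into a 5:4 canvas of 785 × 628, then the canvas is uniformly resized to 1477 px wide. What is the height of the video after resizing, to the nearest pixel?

777 px

At 785×628 the video is width-limited, so height = 785 / 1.900 ≈ 413.16 px.
Scaling 785 → 1477 is ×1.8815, so the height becomes 413.16 × 1.8815 ≈ 777.37 px.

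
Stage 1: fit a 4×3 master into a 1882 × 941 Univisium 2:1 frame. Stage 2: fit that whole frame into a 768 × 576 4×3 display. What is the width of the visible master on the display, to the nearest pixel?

512 px

First fit — 4×3 into 1882×941 spans the height: 1254.67 × 941.00.
Univisium 2:1 in 768×576: fills the width, so the intermediate becomes 768.00 × 384.00 — a scale of ×0.4081.
Applying the same ×0.4081: 1254.67 → 512.00.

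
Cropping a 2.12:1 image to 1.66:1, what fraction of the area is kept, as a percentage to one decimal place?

78.3%

The height stays; only width is cut (since 1.66:1 is narrower than 2.12:1).
(1.660)/(2.120) ≈ 0.783 of the area survives.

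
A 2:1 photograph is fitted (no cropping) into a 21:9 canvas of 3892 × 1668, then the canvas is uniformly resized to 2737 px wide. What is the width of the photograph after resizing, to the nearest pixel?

2346 px

At 3892×1668 the photograph is height-limited, so width = 1668 × 2/1 ≈ 3336.00 px.
The frame scales by 2737/3892 = 0.7032; 3336.00 × 0.7032 ≈ 2346.00 px.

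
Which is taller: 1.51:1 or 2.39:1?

1.51 and 2.39; 2.39 > 1.51. The smaller width-to-height ratio is the taller frame.

1.51:1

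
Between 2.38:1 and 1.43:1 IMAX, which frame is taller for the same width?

1.43:1 IMAX

2.38 and 1.43; 2.38 > 1.43. The smaller width-to-height ratio is the taller frame.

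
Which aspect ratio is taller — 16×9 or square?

16×9 = 1.778 and square = 1; 1.778 > 1. The smaller width-to-height ratio is the taller frame.

square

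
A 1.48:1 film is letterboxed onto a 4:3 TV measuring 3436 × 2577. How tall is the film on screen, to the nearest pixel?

2322 px

1.48:1 (1.480) > 4:3 (1.333), so the film fills the width.
Content height = 3436 / 1.480 ≈ 2321.62 px.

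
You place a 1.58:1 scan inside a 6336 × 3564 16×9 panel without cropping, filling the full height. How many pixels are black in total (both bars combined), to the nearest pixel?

Content width = 3564 × 1.580 ≈ 5631.1200 px.
6336 − 5631.1200 = 704.8800 px of bars.
Across the 3564-px span: 704.8800 × 3564 ≈ 2512192 px.

2512192 pixels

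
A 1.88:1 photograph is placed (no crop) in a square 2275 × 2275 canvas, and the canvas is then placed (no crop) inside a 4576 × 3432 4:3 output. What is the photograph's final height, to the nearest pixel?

Inside the 2275×2275 canvas the photograph is width-limited at 2275.00 × 1210.11.
The square canvas is height-limited in 4576×3432, giving 3432.00 × 3432.00; scale factor 1.5086.
So the photograph's height is 1210.11 × 1.5086 ≈ 1825.53.

1826 px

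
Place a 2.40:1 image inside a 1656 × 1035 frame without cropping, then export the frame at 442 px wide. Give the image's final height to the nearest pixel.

184 px

At 1656×1035 the image is width-limited, so height = 1656 / 2.400 ≈ 690.00 px.
The frame scales by 442/1656 = 0.2669; 690.00 × 0.2669 ≈ 184.17 px.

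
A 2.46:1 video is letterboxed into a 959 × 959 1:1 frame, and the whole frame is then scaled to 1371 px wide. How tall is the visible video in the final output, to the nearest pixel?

In the 959×959 frame the video fills the width: height = 959 / 2.460 ≈ 389.84 px.
Resizing to 1371 px wide multiplies everything by 1.4296: 389.84 → 557.32 px.

557 px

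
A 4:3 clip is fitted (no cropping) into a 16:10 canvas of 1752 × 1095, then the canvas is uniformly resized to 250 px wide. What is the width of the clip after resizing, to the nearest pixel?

208 px

In the 1752×1095 frame the clip fills the height: width = 1095 × 4/3 ≈ 1460.00 px.
Resizing to 250 px wide multiplies everything by 0.1427: 1460.00 → 208.33 px.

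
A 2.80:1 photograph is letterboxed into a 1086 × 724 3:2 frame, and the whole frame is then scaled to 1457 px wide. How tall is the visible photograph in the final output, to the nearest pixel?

In the 1086×724 frame the photograph fills the width: height = 1086 / 2.800 ≈ 387.86 px.
Resizing to 1457 px wide multiplies everything by 1.3416: 387.86 → 520.36 px.

520 px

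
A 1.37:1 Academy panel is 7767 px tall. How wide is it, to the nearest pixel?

10641 px

Width = 7767 × 1.370 = 10640.79.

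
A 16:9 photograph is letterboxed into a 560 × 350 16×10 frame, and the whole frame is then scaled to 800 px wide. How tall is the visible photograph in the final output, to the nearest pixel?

450 px

In the 560×350 frame the photograph fills the width: height = 560 × 9/16 ≈ 315.00 px.
Resizing to 800 px wide multiplies everything by 1.4286: 315.00 → 450.00 px.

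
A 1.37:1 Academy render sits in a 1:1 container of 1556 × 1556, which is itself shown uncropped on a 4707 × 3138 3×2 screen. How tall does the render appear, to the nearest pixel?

2291 px

First fit — 1.37:1 Academy into 1556×1556 spans the width: 1556.00 × 1135.77.
The 1:1 canvas is height-limited in 4707×3138, giving 3138.00 × 3138.00; scale factor 2.0167.
Applying the same ×2.0167: 1135.77 → 2290.51.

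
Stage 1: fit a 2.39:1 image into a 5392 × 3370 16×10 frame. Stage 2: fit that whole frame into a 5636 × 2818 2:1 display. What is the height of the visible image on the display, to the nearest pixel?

Inside the 5392×3370 canvas the image is width-limited at 5392.00 × 2256.07.
The 16×10 canvas is height-limited in 5636×2818, giving 4508.80 × 2818.00; scale factor 0.8362.
So the image's height is 2256.07 × 0.8362 ≈ 1886.53.

1887 px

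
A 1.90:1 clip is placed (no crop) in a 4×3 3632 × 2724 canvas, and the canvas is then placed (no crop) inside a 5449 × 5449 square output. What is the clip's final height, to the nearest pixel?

2868 px

1.90:1 in 3632×2724: fills the width, so the clip is 3632.00 × 1911.58.
Second fit — the 4×3 canvas into 5449×5449 spans the width: 5449.00 × 4086.75 (×1.5003 from 3632×2724).
The clip scales with it: height 1911.58 × 1.5003 ≈ 2867.89.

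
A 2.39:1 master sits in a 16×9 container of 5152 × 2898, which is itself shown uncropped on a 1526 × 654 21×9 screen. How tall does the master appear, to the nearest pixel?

Inside the 5152×2898 canvas the master is width-limited at 5152.00 × 2155.65.
Second fit — the 16×9 canvas into 1526×654 spans the height: 1162.67 × 654.00 (×0.2257 from 5152×2898).
Applying the same ×0.2257: 2155.65 → 486.47.

486 px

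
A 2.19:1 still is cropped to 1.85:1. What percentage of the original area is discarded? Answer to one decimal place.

The height stays; only width is cut (since 1.85:1 is narrower than 2.19:1).
Fraction kept = (1.850)/(2.190) ≈ 84.47%, so 15.53% is lost.

15.5%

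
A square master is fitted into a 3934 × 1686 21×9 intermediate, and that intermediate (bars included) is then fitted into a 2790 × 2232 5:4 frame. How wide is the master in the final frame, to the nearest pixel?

square in 3934×1686: fills the height, so the master is 1686.00 × 1686.00.
21×9 in 2790×2232: fills the width, so the intermediate becomes 2790.00 × 1195.71 — a scale of ×0.7092.
The master scales with it: width 1686.00 × 0.7092 ≈ 1195.71.

1196 px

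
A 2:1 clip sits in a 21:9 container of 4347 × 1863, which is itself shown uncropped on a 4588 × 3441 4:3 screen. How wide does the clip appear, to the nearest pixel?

3933 px

Inside the 4347×1863 canvas the clip is height-limited at 3726.00 × 1863.00.
21:9 in 4588×3441: fills the width, so the intermediate becomes 4588.00 × 1966.29 — a scale of ×1.0554.
So the clip's width is 3726.00 × 1.0554 ≈ 3932.57.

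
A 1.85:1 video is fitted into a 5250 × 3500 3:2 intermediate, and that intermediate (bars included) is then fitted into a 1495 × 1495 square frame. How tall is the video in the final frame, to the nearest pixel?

808 px

First fit — 1.85:1 into 5250×3500 spans the width: 5250.00 × 2837.84.
3:2 in 1495×1495: fills the width, so the intermediate becomes 1495.00 × 996.67 — a scale of ×0.2848.
The video scales with it: height 2837.84 × 0.2848 ≈ 808.11.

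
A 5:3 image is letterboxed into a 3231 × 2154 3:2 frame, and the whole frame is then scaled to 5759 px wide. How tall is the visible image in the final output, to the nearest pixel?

3455 px

Fitted into 3231×2154, the image spans the width; its height is 3231 × 3/5 ≈ 1938.60 px.
The frame scales by 5759/3231 = 1.7824; 1938.60 × 1.7824 ≈ 3455.40 px.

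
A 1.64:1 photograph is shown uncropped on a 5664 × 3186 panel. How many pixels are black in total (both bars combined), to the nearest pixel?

1398527 pixels

1.64:1 (1.640) < 16×9 (1.778), so the photograph fills the height.
Content width = 3186 × 1.640 ≈ 5225.0400 px.
Black = 5664 − 5225.0400 = 438.9600 px.
Across the 3186-px span: 438.9600 × 3186 ≈ 1398527 px.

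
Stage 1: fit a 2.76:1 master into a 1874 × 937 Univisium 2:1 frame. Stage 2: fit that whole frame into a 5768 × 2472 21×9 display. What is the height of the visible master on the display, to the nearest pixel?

1791 px

Inside the 1874×937 canvas the master is width-limited at 1874.00 × 678.99.
Univisium 2:1 in 5768×2472: fills the height, so the intermediate becomes 4944.00 × 2472.00 — a scale of ×2.6382.
So the master's height is 678.99 × 2.6382 ≈ 1791.30.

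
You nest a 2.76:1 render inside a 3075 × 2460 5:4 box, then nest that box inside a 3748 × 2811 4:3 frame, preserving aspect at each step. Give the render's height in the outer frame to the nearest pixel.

1273 px

Inside the 3075×2460 canvas the render is width-limited at 3075.00 × 1114.13.
Second fit — the 5:4 canvas into 3748×2811 spans the height: 3513.75 × 2811.00 (×1.1427 from 3075×2460).
The render scales with it: height 1114.13 × 1.1427 ≈ 1273.10.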